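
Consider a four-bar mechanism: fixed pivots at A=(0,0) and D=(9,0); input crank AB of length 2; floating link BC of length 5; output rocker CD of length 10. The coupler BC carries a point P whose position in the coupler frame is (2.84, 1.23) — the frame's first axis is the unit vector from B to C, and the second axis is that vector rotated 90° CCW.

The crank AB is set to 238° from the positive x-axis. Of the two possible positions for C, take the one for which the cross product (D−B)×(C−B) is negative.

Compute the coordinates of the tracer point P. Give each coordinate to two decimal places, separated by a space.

A=(0,0), D=(9.00,0)
B = A + 2.00·(cos238°, sin238°) = (-1.0598, -1.6961)
|BD| = 10.2018
circle(B,5.00) ∩ circle(D,10.00): a=1.4251, h=4.7926
  candidates: C₊=(-0.4514,3.2667) cross=48.893; C₋=(1.1422,-6.1851) cross=-48.893
  mode - wants cross < 0 → take C=(1.1422,-6.1851) (cross=-48.893)
ex = (C−B)/|BC| = (0.4404,-0.8978); ey = (0.8978,0.4404)
P = B + 2.84·ex + 1.23·ey = (1.2952,-3.7041)

1.30 -3.70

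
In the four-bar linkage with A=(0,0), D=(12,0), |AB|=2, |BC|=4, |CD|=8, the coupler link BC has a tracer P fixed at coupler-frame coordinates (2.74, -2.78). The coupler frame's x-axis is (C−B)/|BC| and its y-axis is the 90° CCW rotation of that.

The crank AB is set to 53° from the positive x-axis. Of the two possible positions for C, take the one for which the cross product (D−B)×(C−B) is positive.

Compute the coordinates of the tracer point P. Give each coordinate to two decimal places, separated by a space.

4.91 0.37

A=(0,0), D=(12.00,0)
B = A + 2.00·(cos53°, sin53°) = (1.2036, 1.5973)
|BD| = 10.9139
circle(B,4.00) ∩ circle(D,8.00): a=3.2579, h=2.3208
  candidates: C₊=(4.7661,3.4163) cross=25.329; C₋=(4.0868,-1.1753) cross=-25.329
  mode + wants cross > 0 → take C=(4.7661,3.4163) (cross=25.329)
ex = (C−B)/|BC| = (0.8906,0.4547); ey = (-0.4547,0.8906)
P = B + 2.74·ex + -2.78·ey = (4.9081,0.3674)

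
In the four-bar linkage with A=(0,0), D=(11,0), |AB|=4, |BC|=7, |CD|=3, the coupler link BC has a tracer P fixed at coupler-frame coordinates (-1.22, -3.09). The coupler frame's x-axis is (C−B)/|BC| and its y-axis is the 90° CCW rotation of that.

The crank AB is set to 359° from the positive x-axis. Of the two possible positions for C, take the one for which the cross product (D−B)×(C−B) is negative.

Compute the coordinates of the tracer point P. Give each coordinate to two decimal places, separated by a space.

1.62 -2.39

A=(0,0), D=(11.00,0)
B = A + 4.00·(cos359°, sin359°) = (3.9994, -0.0698)
|BD| = 7.0010
circle(B,7.00) ∩ circle(D,3.00): a=6.3572, h=2.9301
  candidates: C₊=(10.3271,2.9236) cross=20.514; C₋=(10.3855,-2.9364) cross=-20.514
  mode - wants cross < 0 → take C=(10.3855,-2.9364) (cross=-20.514)
ex = (C−B)/|BC| = (0.9123,-0.4095); ey = (0.4095,0.9123)
P = B + -1.22·ex + -3.09·ey = (1.6210,-2.3892)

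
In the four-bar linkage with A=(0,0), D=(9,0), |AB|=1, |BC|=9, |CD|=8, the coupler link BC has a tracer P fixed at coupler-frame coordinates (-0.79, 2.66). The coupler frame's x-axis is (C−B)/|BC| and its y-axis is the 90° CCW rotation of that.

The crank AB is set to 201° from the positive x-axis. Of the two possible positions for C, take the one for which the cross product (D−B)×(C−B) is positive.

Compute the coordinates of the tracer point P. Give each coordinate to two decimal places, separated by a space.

A=(0,0), D=(9.00,0)
B = A + 1.00·(cos201°, sin201°) = (-0.9336, -0.3584)
|BD| = 9.9400
circle(B,9.00) ∩ circle(D,8.00): a=5.8251, h=6.8606
  candidates: C₊=(4.6404,6.7078) cross=68.195; C₋=(5.1351,-7.0045) cross=-68.195
  mode + wants cross > 0 → take C=(4.6404,6.7078) (cross=68.195)
ex = (C−B)/|BC| = (0.6193,0.7851); ey = (-0.7851,0.6193)
P = B + -0.79·ex + 2.66·ey = (-3.5113,0.6688)

-3.51 0.67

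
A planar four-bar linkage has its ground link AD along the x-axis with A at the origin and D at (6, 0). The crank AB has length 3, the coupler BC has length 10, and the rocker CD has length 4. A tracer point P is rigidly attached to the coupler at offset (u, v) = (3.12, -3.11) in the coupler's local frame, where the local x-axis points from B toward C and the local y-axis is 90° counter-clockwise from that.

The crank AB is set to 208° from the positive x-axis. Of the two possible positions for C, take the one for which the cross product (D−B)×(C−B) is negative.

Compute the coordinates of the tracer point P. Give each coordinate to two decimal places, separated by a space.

A=(0,0), D=(6.00,0)
B = A + 3.00·(cos208°, sin208°) = (-2.6488, -1.4084)
|BD| = 8.7628
circle(B,10.00) ∩ circle(D,4.00): a=9.1744, h=3.9788
  candidates: C₊=(5.7668,3.9932) cross=34.865; C₋=(7.0458,-3.8609) cross=-34.865
  mode - wants cross < 0 → take C=(7.0458,-3.8609) (cross=-34.865)
ex = (C−B)/|BC| = (0.9695,-0.2452); ey = (0.2452,0.9695)
P = B + 3.12·ex + -3.11·ey = (-0.3868,-5.1886)

-0.39 -5.19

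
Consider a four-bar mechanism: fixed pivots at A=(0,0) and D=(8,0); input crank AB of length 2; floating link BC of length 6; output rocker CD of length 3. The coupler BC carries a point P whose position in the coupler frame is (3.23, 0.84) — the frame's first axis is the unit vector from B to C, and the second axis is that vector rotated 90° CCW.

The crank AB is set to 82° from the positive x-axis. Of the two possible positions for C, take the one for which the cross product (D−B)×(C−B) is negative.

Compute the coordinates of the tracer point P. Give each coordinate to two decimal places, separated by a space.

3.44 0.91

A=(0,0), D=(8.00,0)
B = A + 2.00·(cos82°, sin82°) = (0.2783, 1.9805)
|BD| = 7.9716
circle(B,6.00) ∩ circle(D,3.00): a=5.6793, h=1.9353
  candidates: C₊=(6.2604,2.4441) cross=15.427; C₋=(5.2988,-1.3051) cross=-15.427
  mode - wants cross < 0 → take C=(5.2988,-1.3051) (cross=-15.427)
ex = (C−B)/|BC| = (0.8367,-0.5476); ey = (0.5476,0.8367)
P = B + 3.23·ex + 0.84·ey = (3.4410,0.9146)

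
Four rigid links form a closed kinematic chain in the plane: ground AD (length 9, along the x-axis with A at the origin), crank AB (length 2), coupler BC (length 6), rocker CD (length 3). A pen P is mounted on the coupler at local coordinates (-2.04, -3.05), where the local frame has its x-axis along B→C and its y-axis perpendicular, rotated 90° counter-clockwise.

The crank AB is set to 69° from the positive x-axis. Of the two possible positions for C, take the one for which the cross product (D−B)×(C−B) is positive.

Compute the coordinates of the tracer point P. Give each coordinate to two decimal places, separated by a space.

-1.28 -1.21

A=(0,0), D=(9.00,0)
B = A + 2.00·(cos69°, sin69°) = (0.7167, 1.8672)
|BD| = 8.4911
circle(B,6.00) ∩ circle(D,3.00): a=5.8354, h=1.3955
  candidates: C₊=(6.7162,1.9453) cross=11.850; C₋=(6.1025,-0.7774) cross=-11.850
  mode + wants cross > 0 → take C=(6.7162,1.9453) (cross=11.850)
ex = (C−B)/|BC| = (0.9999,0.0130); ey = (-0.0130,0.9999)
P = B + -2.04·ex + -3.05·ey = (-1.2833,-1.2092)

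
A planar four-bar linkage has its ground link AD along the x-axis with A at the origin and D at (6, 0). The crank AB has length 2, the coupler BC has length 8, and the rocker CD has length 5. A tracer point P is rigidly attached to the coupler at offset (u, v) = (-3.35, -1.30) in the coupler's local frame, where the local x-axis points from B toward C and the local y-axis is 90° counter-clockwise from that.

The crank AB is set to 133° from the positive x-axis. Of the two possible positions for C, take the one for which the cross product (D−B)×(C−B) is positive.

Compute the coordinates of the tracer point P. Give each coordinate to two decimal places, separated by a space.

A=(0,0), D=(6.00,0)
B = A + 2.00·(cos133°, sin133°) = (-1.3640, 1.4627)
|BD| = 7.5079
circle(B,8.00) ∩ circle(D,5.00): a=6.3512, h=4.8644
  candidates: C₊=(5.8132,4.9965) cross=36.521; C₋=(3.9178,-4.5458) cross=-36.521
  mode + wants cross > 0 → take C=(5.8132,4.9965) (cross=36.521)
ex = (C−B)/|BC| = (0.8972,0.4417); ey = (-0.4417,0.8972)
P = B + -3.35·ex + -1.30·ey = (-3.7952,-1.1834)

-3.80 -1.18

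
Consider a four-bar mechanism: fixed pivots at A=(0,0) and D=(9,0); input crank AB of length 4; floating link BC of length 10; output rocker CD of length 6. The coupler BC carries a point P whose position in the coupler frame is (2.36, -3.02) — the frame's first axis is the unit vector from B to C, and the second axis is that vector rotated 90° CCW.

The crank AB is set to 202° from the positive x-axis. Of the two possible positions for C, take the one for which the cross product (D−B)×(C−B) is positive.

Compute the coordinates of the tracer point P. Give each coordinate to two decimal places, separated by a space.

A=(0,0), D=(9.00,0)
B = A + 4.00·(cos202°, sin202°) = (-3.7087, -1.4984)
|BD| = 12.7968
circle(B,10.00) ∩ circle(D,6.00): a=8.8990, h=4.5615
  candidates: C₊=(4.5949,4.0737) cross=58.373; C₋=(5.6632,-4.9866) cross=-58.373
  mode + wants cross > 0 → take C=(4.5949,4.0737) (cross=58.373)
ex = (C−B)/|BC| = (0.8304,0.5572); ey = (-0.5572,0.8304)
P = B + 2.36·ex + -3.02·ey = (-0.0663,-2.6911)

-0.07 -2.69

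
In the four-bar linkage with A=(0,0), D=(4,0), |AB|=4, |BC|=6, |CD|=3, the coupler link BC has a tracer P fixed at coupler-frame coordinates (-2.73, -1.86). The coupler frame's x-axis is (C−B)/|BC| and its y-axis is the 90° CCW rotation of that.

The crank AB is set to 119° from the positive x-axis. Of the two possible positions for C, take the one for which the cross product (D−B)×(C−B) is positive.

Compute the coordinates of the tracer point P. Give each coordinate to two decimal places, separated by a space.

A=(0,0), D=(4.00,0)
B = A + 4.00·(cos119°, sin119°) = (-1.9392, 3.4985)
|BD| = 6.8930
circle(B,6.00) ∩ circle(D,3.00): a=5.4050, h=2.6050
  candidates: C₊=(4.0400,2.9997) cross=17.956; C₋=(1.3958,-1.4893) cross=-17.956
  mode + wants cross > 0 → take C=(4.0400,2.9997) (cross=17.956)
ex = (C−B)/|BC| = (0.9965,-0.0831); ey = (0.0831,0.9965)
P = B + -2.73·ex + -1.86·ey = (-4.8144,1.8718)

-4.81 1.87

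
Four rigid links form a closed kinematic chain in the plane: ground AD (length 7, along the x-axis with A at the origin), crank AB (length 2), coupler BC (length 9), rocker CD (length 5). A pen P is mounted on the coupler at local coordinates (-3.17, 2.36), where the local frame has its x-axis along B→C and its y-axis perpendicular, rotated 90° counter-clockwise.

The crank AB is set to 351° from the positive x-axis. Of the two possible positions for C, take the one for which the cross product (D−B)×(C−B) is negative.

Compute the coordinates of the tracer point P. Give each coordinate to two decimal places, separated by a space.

A=(0,0), D=(7.00,0)
B = A + 2.00·(cos351°, sin351°) = (1.9754, -0.3129)
|BD| = 5.0344
circle(B,9.00) ∩ circle(D,5.00): a=8.0790, h=3.9662
  candidates: C₊=(9.7922,4.1477) cross=19.967; C₋=(10.2852,-3.7693) cross=-19.967
  mode - wants cross < 0 → take C=(10.2852,-3.7693) (cross=-19.967)
ex = (C−B)/|BC| = (0.9233,-0.3840); ey = (0.3840,0.9233)
P = B + -3.17·ex + 2.36·ey = (-0.0452,3.0836)

-0.05 3.08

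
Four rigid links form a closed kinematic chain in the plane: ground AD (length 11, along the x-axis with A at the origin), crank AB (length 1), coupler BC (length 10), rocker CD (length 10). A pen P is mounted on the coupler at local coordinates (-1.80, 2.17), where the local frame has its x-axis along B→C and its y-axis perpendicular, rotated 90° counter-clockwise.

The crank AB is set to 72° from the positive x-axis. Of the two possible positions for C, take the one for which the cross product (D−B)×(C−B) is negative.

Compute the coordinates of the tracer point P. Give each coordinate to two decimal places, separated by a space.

A=(0,0), D=(11.00,0)
B = A + 1.00·(cos72°, sin72°) = (0.3090, 0.9511)
|BD| = 10.7332
circle(B,10.00) ∩ circle(D,10.00): a=5.3666, h=8.4380
  candidates: C₊=(6.4022,8.8803) cross=90.567; C₋=(4.9068,-7.9293) cross=-90.567
  mode - wants cross < 0 → take C=(4.9068,-7.9293) (cross=-90.567)
ex = (C−B)/|BC| = (0.4598,-0.8880); ey = (0.8880,0.4598)
P = B + -1.80·ex + 2.17·ey = (1.4084,3.5472)

1.41 3.55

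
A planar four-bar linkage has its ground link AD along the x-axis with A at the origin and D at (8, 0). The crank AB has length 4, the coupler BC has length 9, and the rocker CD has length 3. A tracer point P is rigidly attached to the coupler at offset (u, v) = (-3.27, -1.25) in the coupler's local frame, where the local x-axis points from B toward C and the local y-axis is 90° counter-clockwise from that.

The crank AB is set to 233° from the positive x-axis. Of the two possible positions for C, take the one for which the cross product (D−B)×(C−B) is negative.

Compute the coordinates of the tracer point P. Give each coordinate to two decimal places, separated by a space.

-5.59 -4.64

A=(0,0), D=(8.00,0)
B = A + 4.00·(cos233°, sin233°) = (-2.4073, -3.1945)
|BD| = 10.8865
circle(B,9.00) ∩ circle(D,3.00): a=8.7501, h=2.1061
  candidates: C₊=(5.3396,1.3865) cross=22.928; C₋=(6.5757,-2.6403) cross=-22.928
  mode - wants cross < 0 → take C=(6.5757,-2.6403) (cross=-22.928)
ex = (C−B)/|BC| = (0.9981,0.0616); ey = (-0.0616,0.9981)
P = B + -3.27·ex + -1.25·ey = (-5.5941,-4.6435)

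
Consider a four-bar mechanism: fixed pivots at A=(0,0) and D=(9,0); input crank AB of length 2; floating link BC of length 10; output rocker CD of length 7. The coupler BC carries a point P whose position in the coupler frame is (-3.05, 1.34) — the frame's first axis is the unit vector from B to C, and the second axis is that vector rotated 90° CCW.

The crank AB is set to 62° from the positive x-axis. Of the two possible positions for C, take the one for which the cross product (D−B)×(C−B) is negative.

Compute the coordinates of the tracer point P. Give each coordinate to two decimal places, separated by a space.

A=(0,0), D=(9.00,0)
B = A + 2.00·(cos62°, sin62°) = (0.9389, 1.7659)
|BD| = 8.2522
circle(B,10.00) ∩ circle(D,7.00): a=7.2162, h=6.9229
  candidates: C₊=(9.4694,6.9842) cross=57.129; C₋=(6.5065,-6.5408) cross=-57.129
  mode - wants cross < 0 → take C=(6.5065,-6.5408) (cross=-57.129)
ex = (C−B)/|BC| = (0.5568,-0.8307); ey = (0.8307,0.5568)
P = B + -3.05·ex + 1.34·ey = (0.3539,5.0455)

0.35 5.05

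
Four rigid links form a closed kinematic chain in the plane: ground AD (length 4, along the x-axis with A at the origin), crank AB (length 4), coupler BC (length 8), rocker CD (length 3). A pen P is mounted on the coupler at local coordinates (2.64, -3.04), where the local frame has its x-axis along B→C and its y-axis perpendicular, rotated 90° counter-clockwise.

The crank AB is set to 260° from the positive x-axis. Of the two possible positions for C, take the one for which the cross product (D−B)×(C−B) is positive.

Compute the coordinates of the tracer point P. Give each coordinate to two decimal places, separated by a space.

3.27 -3.22

A=(0,0), D=(4.00,0)
B = A + 4.00·(cos260°, sin260°) = (-0.6946, -3.9392)
|BD| = 6.1284
circle(B,8.00) ∩ circle(D,3.00): a=7.5515, h=2.6409
  candidates: C₊=(3.3926,2.9379) cross=16.185; C₋=(6.7878,-1.1083) cross=-16.185
  mode + wants cross > 0 → take C=(3.3926,2.9379) (cross=16.185)
ex = (C−B)/|BC| = (0.5109,0.8596); ey = (-0.8596,0.5109)
P = B + 2.64·ex + -3.04·ey = (3.2675,-3.2229)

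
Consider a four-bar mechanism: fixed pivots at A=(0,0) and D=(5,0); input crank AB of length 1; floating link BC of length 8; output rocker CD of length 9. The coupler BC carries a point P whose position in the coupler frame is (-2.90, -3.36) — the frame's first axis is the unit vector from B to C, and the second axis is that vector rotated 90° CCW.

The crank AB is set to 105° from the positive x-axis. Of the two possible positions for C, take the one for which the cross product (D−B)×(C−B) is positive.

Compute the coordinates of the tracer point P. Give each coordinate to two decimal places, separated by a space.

A=(0,0), D=(5.00,0)
B = A + 1.00·(cos105°, sin105°) = (-0.2588, 0.9659)
|BD| = 5.3468
circle(B,8.00) ∩ circle(D,9.00): a=1.0837, h=7.9263
  candidates: C₊=(2.2389,8.5660) cross=42.380; C₋=(-0.6249,-7.0257) cross=-42.380
  mode + wants cross > 0 → take C=(2.2389,8.5660) (cross=42.380)
ex = (C−B)/|BC| = (0.3122,0.9500); ey = (-0.9500,0.3122)
P = B + -2.90·ex + -3.36·ey = (2.0278,-2.8382)

2.03 -2.84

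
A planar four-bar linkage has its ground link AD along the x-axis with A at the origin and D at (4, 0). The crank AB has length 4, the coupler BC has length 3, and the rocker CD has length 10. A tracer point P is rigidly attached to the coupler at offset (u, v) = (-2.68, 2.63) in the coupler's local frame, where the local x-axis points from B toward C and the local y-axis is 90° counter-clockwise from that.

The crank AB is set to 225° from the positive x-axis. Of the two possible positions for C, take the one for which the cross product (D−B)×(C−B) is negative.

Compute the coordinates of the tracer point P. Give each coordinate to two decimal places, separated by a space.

A=(0,0), D=(4.00,0)
B = A + 4.00·(cos225°, sin225°) = (-2.8284, -2.8284)
|BD| = 7.3910
circle(B,3.00) ∩ circle(D,10.00): a=-2.4606, h=1.7162
  candidates: C₊=(-5.7585,-2.1844) cross=12.685; C₋=(-4.4449,-5.3557) cross=-12.685
  mode - wants cross < 0 → take C=(-4.4449,-5.3557) (cross=-12.685)
ex = (C−B)/|BC| = (-0.5388,-0.8424); ey = (0.8424,-0.5388)
P = B + -2.68·ex + 2.63·ey = (0.8312,-1.9879)

0.83 -1.99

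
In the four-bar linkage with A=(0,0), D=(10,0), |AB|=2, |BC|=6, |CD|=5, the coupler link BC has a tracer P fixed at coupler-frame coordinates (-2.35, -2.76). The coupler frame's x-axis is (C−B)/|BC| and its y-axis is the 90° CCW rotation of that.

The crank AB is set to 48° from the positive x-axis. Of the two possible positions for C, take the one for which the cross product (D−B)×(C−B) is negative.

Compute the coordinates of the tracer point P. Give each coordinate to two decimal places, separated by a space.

A=(0,0), D=(10.00,0)
B = A + 2.00·(cos48°, sin48°) = (1.3383, 1.4863)
|BD| = 8.7883
circle(B,6.00) ∩ circle(D,5.00): a=5.0200, h=3.2863
  candidates: C₊=(6.8417,3.8762) cross=28.881; C₋=(5.7302,-2.6016) cross=-28.881
  mode - wants cross < 0 → take C=(5.7302,-2.6016) (cross=-28.881)
ex = (C−B)/|BC| = (0.7320,-0.6813); ey = (0.6813,0.7320)
P = B + -2.35·ex + -2.76·ey = (-2.2623,1.0671)

-2.26 1.07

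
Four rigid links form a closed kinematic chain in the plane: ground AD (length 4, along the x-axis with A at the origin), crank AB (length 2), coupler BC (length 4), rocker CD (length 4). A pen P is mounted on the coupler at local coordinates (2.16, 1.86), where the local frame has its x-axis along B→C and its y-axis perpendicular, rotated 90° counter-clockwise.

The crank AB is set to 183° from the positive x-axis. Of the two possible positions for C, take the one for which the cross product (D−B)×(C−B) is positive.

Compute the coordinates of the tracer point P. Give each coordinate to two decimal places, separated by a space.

-1.66 2.73

A=(0,0), D=(4.00,0)
B = A + 2.00·(cos183°, sin183°) = (-1.9973, -0.1047)
|BD| = 5.9982
circle(B,4.00) ∩ circle(D,4.00): a=2.9991, h=2.6468
  candidates: C₊=(0.9552,2.5940) cross=15.876; C₋=(1.0476,-2.6987) cross=-15.876
  mode + wants cross > 0 → take C=(0.9552,2.5940) (cross=15.876)
ex = (C−B)/|BC| = (0.7381,0.6747); ey = (-0.6747,0.7381)
P = B + 2.16·ex + 1.86·ey = (-1.6578,2.7255)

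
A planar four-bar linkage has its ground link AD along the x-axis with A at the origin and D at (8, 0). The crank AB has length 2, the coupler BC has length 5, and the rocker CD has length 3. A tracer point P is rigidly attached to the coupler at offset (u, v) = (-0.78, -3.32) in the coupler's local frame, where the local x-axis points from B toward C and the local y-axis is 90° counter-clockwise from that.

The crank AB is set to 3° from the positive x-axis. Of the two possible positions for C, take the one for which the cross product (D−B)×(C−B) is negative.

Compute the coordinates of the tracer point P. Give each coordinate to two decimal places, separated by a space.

A=(0,0), D=(8.00,0)
B = A + 2.00·(cos3°, sin3°) = (1.9973, 0.1047)
|BD| = 6.0037
circle(B,5.00) ∩ circle(D,3.00): a=4.3343, h=2.4927
  candidates: C₊=(6.3744,2.5214) cross=14.965; C₋=(6.2875,-2.4632) cross=-14.965
  mode - wants cross < 0 → take C=(6.2875,-2.4632) (cross=-14.965)
ex = (C−B)/|BC| = (0.8580,-0.5136); ey = (0.5136,0.8580)
P = B + -0.78·ex + -3.32·ey = (-0.3771,-2.3435)

-0.38 -2.34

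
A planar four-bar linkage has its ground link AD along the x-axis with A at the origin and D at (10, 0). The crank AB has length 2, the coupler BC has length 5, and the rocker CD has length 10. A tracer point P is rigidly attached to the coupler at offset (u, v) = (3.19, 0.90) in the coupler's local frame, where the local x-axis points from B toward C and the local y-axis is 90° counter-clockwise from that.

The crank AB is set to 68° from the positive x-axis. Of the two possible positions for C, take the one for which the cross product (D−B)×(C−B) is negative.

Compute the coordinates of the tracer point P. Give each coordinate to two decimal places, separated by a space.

A=(0,0), D=(10.00,0)
B = A + 2.00·(cos68°, sin68°) = (0.7492, 1.8544)
|BD| = 9.4348
circle(B,5.00) ∩ circle(D,10.00): a=0.7428, h=4.9445
  candidates: C₊=(2.4493,6.5565) cross=46.651; C₋=(0.5057,-3.1397) cross=-46.651
  mode - wants cross < 0 → take C=(0.5057,-3.1397) (cross=-46.651)
ex = (C−B)/|BC| = (-0.0487,-0.9988); ey = (0.9988,-0.0487)
P = B + 3.19·ex + 0.90·ey = (1.4928,-1.3757)

1.49 -1.38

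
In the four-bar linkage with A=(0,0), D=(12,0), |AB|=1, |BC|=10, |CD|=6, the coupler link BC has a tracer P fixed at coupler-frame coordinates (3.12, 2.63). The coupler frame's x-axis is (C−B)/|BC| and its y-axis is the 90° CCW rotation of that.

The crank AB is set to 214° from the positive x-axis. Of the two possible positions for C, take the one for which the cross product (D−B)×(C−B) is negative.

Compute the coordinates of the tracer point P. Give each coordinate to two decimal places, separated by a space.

A=(0,0), D=(12.00,0)
B = A + 1.00·(cos214°, sin214°) = (-0.8290, -0.5592)
|BD| = 12.8412
circle(B,10.00) ∩ circle(D,6.00): a=8.9126, h=4.5350
  candidates: C₊=(7.8776,4.3596) cross=58.234; C₋=(8.2726,-4.7017) cross=-58.234
  mode - wants cross < 0 → take C=(8.2726,-4.7017) (cross=-58.234)
ex = (C−B)/|BC| = (0.9102,-0.4143); ey = (0.4143,0.9102)
P = B + 3.12·ex + 2.63·ey = (3.1002,0.5421)

3.10 0.54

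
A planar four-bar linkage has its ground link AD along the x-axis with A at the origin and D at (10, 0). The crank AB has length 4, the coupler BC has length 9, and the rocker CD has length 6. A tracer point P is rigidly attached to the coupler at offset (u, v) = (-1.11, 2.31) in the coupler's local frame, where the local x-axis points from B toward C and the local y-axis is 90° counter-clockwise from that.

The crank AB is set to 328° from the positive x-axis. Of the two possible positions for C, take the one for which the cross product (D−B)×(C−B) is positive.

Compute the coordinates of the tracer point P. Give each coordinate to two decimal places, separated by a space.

0.84 -1.91

A=(0,0), D=(10.00,0)
B = A + 4.00·(cos328°, sin328°) = (3.3922, -2.1197)
|BD| = 6.9395
circle(B,9.00) ∩ circle(D,6.00): a=6.7121, h=5.9957
  candidates: C₊=(7.9521,5.6397) cross=41.607; C₋=(11.6149,-5.7786) cross=-41.607
  mode + wants cross > 0 → take C=(7.9521,5.6397) (cross=41.607)
ex = (C−B)/|BC| = (0.5067,0.8622); ey = (-0.8622,0.5067)
P = B + -1.11·ex + 2.31·ey = (0.8382,-1.9063)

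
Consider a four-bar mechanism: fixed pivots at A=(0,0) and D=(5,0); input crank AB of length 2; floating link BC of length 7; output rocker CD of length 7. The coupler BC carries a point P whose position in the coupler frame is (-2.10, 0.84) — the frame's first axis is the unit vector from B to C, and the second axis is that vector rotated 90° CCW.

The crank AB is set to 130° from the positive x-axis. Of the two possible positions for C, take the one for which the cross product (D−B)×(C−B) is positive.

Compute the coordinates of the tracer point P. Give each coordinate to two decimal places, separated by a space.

-3.30 0.51

A=(0,0), D=(5.00,0)
B = A + 2.00·(cos130°, sin130°) = (-1.2856, 1.5321)
|BD| = 6.4696
circle(B,7.00) ∩ circle(D,7.00): a=3.2348, h=6.2077
  candidates: C₊=(3.3273,6.7972) cross=40.162; C₋=(0.3871,-5.2651) cross=-40.162
  mode + wants cross > 0 → take C=(3.3273,6.7972) (cross=40.162)
ex = (C−B)/|BC| = (0.6590,0.7522); ey = (-0.7522,0.6590)
P = B + -2.10·ex + 0.84·ey = (-3.3012,0.5061)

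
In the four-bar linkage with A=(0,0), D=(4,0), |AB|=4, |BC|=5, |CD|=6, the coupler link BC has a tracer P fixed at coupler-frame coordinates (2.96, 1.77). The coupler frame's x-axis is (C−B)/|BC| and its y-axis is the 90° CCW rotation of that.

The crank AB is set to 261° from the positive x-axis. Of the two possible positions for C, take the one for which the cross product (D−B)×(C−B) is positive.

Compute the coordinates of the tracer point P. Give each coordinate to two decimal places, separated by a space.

-3.11 -1.56

A=(0,0), D=(4.00,0)
B = A + 4.00·(cos261°, sin261°) = (-0.6257, -3.9508)
|BD| = 6.0832
circle(B,5.00) ∩ circle(D,6.00): a=2.1375, h=4.5201
  candidates: C₊=(-1.9359,0.8745) cross=27.497; C₋=(3.9352,-5.9996) cross=-27.497
  mode + wants cross > 0 → take C=(-1.9359,0.8745) (cross=27.497)
ex = (C−B)/|BC| = (-0.2620,0.9651); ey = (-0.9651,-0.2620)
P = B + 2.96·ex + 1.77·ey = (-3.1095,-1.5580)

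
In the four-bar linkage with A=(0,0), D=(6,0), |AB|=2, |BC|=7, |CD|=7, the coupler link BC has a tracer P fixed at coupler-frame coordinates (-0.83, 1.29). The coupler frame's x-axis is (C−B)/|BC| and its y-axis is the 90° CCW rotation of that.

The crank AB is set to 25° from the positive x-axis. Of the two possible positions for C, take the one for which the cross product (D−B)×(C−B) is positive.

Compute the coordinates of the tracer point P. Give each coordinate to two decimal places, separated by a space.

0.28 0.75

A=(0,0), D=(6.00,0)
B = A + 2.00·(cos25°, sin25°) = (1.8126, 0.8452)
|BD| = 4.2718
circle(B,7.00) ∩ circle(D,7.00): a=2.1359, h=6.6662
  candidates: C₊=(5.2253,6.9570) cross=28.477; C₋=(2.5873,-6.1118) cross=-28.477
  mode + wants cross > 0 → take C=(5.2253,6.9570) (cross=28.477)
ex = (C−B)/|BC| = (0.4875,0.8731); ey = (-0.8731,0.4875)
P = B + -0.83·ex + 1.29·ey = (0.2817,0.7495)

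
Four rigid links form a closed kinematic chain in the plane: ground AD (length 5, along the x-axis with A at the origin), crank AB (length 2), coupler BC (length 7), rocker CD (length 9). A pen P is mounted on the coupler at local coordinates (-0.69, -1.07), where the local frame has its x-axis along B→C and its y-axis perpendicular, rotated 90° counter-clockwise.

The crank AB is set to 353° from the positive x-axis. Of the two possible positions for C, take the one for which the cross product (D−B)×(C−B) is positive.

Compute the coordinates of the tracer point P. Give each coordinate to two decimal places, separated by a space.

A=(0,0), D=(5.00,0)
B = A + 2.00·(cos353°, sin353°) = (1.9851, -0.2437)
|BD| = 3.0247
circle(B,7.00) ∩ circle(D,9.00): a=-3.7773, h=5.8934
  candidates: C₊=(-2.2549,5.3261) cross=17.826; C₋=(-1.3051,-6.4223) cross=-17.826
  mode + wants cross > 0 → take C=(-2.2549,5.3261) (cross=17.826)
ex = (C−B)/|BC| = (-0.6057,0.7957); ey = (-0.7957,-0.6057)
P = B + -0.69·ex + -1.07·ey = (3.2544,-0.1447)

3.25 -0.14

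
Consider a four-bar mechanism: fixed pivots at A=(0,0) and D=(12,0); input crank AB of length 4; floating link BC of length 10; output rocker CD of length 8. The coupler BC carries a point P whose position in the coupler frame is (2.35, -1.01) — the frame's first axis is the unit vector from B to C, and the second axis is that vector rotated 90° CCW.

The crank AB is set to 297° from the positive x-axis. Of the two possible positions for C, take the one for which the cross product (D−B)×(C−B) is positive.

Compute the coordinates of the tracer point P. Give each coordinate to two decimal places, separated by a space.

A=(0,0), D=(12.00,0)
B = A + 4.00·(cos297°, sin297°) = (1.8160, -3.5640)
|BD| = 10.7897
circle(B,10.00) ∩ circle(D,8.00): a=7.0631, h=7.0790
  candidates: C₊=(6.1443,5.4507) cross=76.380; C₋=(10.8209,-7.9126) cross=-76.380
  mode + wants cross > 0 → take C=(6.1443,5.4507) (cross=76.380)
ex = (C−B)/|BC| = (0.4328,0.9015); ey = (-0.9015,0.4328)
P = B + 2.35·ex + -1.01·ey = (3.7436,-1.8827)

3.74 -1.88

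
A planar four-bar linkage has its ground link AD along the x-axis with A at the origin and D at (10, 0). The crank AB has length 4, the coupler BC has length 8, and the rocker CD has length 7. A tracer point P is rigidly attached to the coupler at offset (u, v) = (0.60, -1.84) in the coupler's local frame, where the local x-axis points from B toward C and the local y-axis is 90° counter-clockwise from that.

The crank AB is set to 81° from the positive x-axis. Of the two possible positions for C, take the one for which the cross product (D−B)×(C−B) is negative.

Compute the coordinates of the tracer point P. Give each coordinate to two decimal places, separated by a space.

-0.81 2.66

A=(0,0), D=(10.00,0)
B = A + 4.00·(cos81°, sin81°) = (0.6257, 3.9508)
|BD| = 10.1728
circle(B,8.00) ∩ circle(D,7.00): a=5.8236, h=5.4850
  candidates: C₊=(8.1224,6.7435) cross=55.798; C₋=(3.8621,-3.3654) cross=-55.798
  mode - wants cross < 0 → take C=(3.8621,-3.3654) (cross=-55.798)
ex = (C−B)/|BC| = (0.4045,-0.9145); ey = (0.9145,0.4045)
P = B + 0.60·ex + -1.84·ey = (-0.8143,2.6577)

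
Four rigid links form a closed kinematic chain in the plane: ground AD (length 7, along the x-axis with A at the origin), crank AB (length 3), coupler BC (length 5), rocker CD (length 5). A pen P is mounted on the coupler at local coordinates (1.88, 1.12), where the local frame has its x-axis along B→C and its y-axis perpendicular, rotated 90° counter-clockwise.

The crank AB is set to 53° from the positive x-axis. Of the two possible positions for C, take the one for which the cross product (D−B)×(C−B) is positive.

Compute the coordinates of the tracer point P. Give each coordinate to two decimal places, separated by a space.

2.86 4.31

A=(0,0), D=(7.00,0)
B = A + 3.00·(cos53°, sin53°) = (1.8054, 2.3959)
|BD| = 5.7205
circle(B,5.00) ∩ circle(D,5.00): a=2.8602, h=4.1011
  candidates: C₊=(6.1204,4.9220) cross=23.460; C₋=(2.6851,-2.5261) cross=-23.460
  mode + wants cross > 0 → take C=(6.1204,4.9220) (cross=23.460)
ex = (C−B)/|BC| = (0.8630,0.5052); ey = (-0.5052,0.8630)
P = B + 1.88·ex + 1.12·ey = (2.8620,4.3123)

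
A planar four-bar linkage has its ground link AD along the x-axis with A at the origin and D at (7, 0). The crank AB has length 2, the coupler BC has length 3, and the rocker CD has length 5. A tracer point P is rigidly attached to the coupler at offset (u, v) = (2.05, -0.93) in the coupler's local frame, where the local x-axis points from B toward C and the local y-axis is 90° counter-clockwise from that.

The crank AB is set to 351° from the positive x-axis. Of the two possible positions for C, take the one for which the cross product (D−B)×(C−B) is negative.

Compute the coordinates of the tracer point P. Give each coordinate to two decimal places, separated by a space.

1.86 -2.56

A=(0,0), D=(7.00,0)
B = A + 2.00·(cos351°, sin351°) = (1.9754, -0.3129)
|BD| = 5.0344
circle(B,3.00) ∩ circle(D,5.00): a=0.9281, h=2.8528
  candidates: C₊=(2.7244,2.5921) cross=14.362; C₋=(3.0790,-3.1025) cross=-14.362
  mode - wants cross < 0 → take C=(3.0790,-3.1025) (cross=-14.362)
ex = (C−B)/|BC| = (0.3679,-0.9299); ey = (0.9299,0.3679)
P = B + 2.05·ex + -0.93·ey = (1.8647,-2.5612)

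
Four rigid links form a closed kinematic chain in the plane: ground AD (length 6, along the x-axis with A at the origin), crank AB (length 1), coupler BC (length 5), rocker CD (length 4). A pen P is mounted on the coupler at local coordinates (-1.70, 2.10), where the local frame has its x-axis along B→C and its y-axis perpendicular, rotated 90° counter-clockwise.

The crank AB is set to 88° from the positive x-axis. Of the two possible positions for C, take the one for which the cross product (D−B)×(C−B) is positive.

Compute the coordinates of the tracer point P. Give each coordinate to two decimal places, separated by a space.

A=(0,0), D=(6.00,0)
B = A + 1.00·(cos88°, sin88°) = (0.0349, 0.9994)
|BD| = 6.0482
circle(B,5.00) ∩ circle(D,4.00): a=3.7681, h=3.2865
  candidates: C₊=(4.2943,3.6181) cross=19.878; C₋=(3.2082,-2.8646) cross=-19.878
  mode + wants cross > 0 → take C=(4.2943,3.6181) (cross=19.878)
ex = (C−B)/|BC| = (0.8519,0.5237); ey = (-0.5237,0.8519)
P = B + -1.70·ex + 2.10·ey = (-2.5131,1.8980)

-2.51 1.90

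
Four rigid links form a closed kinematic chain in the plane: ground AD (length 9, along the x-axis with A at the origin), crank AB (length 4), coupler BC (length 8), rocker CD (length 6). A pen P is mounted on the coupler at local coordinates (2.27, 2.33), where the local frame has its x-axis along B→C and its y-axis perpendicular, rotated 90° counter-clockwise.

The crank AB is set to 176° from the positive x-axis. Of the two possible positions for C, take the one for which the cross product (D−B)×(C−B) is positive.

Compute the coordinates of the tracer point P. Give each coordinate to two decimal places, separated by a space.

A=(0,0), D=(9.00,0)
B = A + 4.00·(cos176°, sin176°) = (-3.9903, 0.2790)
|BD| = 12.9933
circle(B,8.00) ∩ circle(D,6.00): a=7.5741, h=2.5754
  candidates: C₊=(3.6374,2.6912) cross=33.463; C₋=(3.5268,-2.4585) cross=-33.463
  mode + wants cross > 0 → take C=(3.6374,2.6912) (cross=33.463)
ex = (C−B)/|BC| = (0.9535,0.3015); ey = (-0.3015,0.9535)
P = B + 2.27·ex + 2.33·ey = (-2.5285,3.1850)

-2.53 3.19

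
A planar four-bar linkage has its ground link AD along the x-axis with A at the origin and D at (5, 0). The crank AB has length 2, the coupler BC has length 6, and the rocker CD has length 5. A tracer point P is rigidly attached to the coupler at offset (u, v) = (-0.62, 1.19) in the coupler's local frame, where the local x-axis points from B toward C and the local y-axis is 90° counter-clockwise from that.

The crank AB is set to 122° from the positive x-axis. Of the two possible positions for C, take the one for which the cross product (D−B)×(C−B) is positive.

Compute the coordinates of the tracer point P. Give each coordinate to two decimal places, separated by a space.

A=(0,0), D=(5.00,0)
B = A + 2.00·(cos122°, sin122°) = (-1.0598, 1.6961)
|BD| = 6.2927
circle(B,6.00) ∩ circle(D,5.00): a=4.0204, h=4.4538
  candidates: C₊=(4.0122,4.9015) cross=28.027; C₋=(1.6113,-3.6765) cross=-28.027
  mode + wants cross > 0 → take C=(4.0122,4.9015) (cross=28.027)
ex = (C−B)/|BC| = (0.8453,0.5342); ey = (-0.5342,0.8453)
P = B + -0.62·ex + 1.19·ey = (-2.2197,2.3708)

-2.22 2.37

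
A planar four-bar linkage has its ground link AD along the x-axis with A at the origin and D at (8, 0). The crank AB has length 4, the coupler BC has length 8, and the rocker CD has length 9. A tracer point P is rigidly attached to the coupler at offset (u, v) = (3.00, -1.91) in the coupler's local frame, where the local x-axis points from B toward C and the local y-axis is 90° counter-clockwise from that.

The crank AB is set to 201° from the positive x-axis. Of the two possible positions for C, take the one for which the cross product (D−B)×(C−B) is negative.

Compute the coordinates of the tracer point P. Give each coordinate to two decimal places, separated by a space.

A=(0,0), D=(8.00,0)
B = A + 4.00·(cos201°, sin201°) = (-3.7343, -1.4335)
|BD| = 11.8216
circle(B,8.00) ∩ circle(D,9.00): a=5.1918, h=6.0865
  candidates: C₊=(0.6811,5.2377) cross=71.952; C₋=(2.1572,-6.8455) cross=-71.952
  mode - wants cross < 0 → take C=(2.1572,-6.8455) (cross=-71.952)
ex = (C−B)/|BC| = (0.7364,-0.6765); ey = (0.6765,0.7364)
P = B + 3.00·ex + -1.91·ey = (-2.8171,-4.8696)

-2.82 -4.87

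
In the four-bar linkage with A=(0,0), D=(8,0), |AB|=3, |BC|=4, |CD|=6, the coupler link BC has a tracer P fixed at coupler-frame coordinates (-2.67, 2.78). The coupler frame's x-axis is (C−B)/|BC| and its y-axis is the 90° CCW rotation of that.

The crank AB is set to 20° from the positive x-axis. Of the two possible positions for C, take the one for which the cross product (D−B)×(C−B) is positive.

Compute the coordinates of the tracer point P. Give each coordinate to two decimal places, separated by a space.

A=(0,0), D=(8.00,0)
B = A + 3.00·(cos20°, sin20°) = (2.8191, 1.0261)
|BD| = 5.2815
circle(B,4.00) ∩ circle(D,6.00): a=0.7474, h=3.9296
  candidates: C₊=(4.3156,4.7356) cross=20.754; C₋=(2.7888,-2.9738) cross=-20.754
  mode + wants cross > 0 → take C=(4.3156,4.7356) (cross=20.754)
ex = (C−B)/|BC| = (0.3741,0.9274); ey = (-0.9274,0.3741)
P = B + -2.67·ex + 2.78·ey = (-0.7580,-0.4099)

-0.76 -0.41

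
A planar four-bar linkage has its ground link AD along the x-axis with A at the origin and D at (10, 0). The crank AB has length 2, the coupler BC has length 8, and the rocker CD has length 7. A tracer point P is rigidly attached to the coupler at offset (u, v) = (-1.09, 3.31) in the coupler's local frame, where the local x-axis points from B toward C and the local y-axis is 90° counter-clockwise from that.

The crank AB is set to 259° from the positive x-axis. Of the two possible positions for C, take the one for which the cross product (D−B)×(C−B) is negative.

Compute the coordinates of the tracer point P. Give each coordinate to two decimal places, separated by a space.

0.38 1.44

A=(0,0), D=(10.00,0)
B = A + 2.00·(cos259°, sin259°) = (-0.3816, -1.9633)
|BD| = 10.5656
circle(B,8.00) ∩ circle(D,7.00): a=5.9927, h=5.2998
  candidates: C₊=(4.5219,4.3578) cross=55.996; C₋=(6.4915,-6.0572) cross=-55.996
  mode - wants cross < 0 → take C=(6.4915,-6.0572) (cross=-55.996)
ex = (C−B)/|BC| = (0.8591,-0.5117); ey = (0.5117,0.8591)
P = B + -1.09·ex + 3.31·ey = (0.3758,1.4383)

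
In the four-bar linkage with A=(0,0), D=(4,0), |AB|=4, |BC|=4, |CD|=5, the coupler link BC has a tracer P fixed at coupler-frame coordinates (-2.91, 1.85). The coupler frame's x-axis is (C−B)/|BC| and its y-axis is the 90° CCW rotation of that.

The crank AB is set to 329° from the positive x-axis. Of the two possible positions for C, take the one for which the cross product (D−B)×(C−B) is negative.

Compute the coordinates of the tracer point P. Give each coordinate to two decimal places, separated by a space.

1.86 1.01

A=(0,0), D=(4.00,0)
B = A + 4.00·(cos329°, sin329°) = (3.4287, -2.0602)
|BD| = 2.1379
circle(B,4.00) ∩ circle(D,5.00): a=-1.0359, h=3.8635
  candidates: C₊=(-0.5712,-2.0259) cross=8.260; C₋=(6.8749,-4.0909) cross=-8.260
  mode - wants cross < 0 → take C=(6.8749,-4.0909) (cross=-8.260)
ex = (C−B)/|BC| = (0.8615,-0.5077); ey = (0.5077,0.8615)
P = B + -2.91·ex + 1.85·ey = (1.8608,1.0111)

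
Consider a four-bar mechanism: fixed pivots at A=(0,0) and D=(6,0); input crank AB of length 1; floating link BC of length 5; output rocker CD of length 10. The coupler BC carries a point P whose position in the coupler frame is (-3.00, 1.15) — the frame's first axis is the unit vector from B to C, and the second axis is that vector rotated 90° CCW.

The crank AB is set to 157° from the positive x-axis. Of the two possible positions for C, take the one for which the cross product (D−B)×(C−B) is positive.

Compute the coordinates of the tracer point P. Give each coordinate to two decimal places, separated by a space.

A=(0,0), D=(6.00,0)
B = A + 1.00·(cos157°, sin157°) = (-0.9205, 0.3907)
|BD| = 6.9315
circle(B,5.00) ∩ circle(D,10.00): a=-1.9443, h=4.6065
  candidates: C₊=(-2.6020,5.0995) cross=31.930; C₋=(-3.1214,-4.0988) cross=-31.930
  mode + wants cross > 0 → take C=(-2.6020,5.0995) (cross=31.930)
ex = (C−B)/|BC| = (-0.3363,0.9418); ey = (-0.9418,-0.3363)
P = B + -3.00·ex + 1.15·ey = (-0.9946,-2.8213)

-0.99 -2.82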